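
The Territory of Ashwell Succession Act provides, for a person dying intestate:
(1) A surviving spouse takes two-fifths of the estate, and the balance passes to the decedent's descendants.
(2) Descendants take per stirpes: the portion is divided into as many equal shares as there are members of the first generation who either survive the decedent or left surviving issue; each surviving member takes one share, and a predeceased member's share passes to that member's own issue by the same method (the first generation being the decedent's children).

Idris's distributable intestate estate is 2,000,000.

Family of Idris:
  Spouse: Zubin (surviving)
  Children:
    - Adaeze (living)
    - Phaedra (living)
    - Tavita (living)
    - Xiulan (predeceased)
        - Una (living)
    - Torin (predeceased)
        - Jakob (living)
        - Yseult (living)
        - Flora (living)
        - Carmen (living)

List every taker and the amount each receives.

Zubin: 800,000; Adaeze: 240,000; Phaedra: 240,000; Tavita: 240,000; Una: 240,000; Jakob: 60,000; Yseult: 60,000; Flora: 60,000; Carmen: 60,000

Zubin takes two-fifths of 2,000,000 = 800,000. The remaining 1,200,000 passes to the descendants.
The descendants' portion (1,200,000) is divided into 5 shares of 240,000: Adaeze, Phaedra, and Tavita each take 240,000; Xiulan's 240,000 share passes to Xiulan's issue; Torin's 240,000 share passes to Torin's issue.
Xiulan's share (240,000) passes entirely to Una.
Torin's share (240,000) is divided into 4 shares of 60,000: Jakob, Yseult, Flora, and Carmen each take 60,000.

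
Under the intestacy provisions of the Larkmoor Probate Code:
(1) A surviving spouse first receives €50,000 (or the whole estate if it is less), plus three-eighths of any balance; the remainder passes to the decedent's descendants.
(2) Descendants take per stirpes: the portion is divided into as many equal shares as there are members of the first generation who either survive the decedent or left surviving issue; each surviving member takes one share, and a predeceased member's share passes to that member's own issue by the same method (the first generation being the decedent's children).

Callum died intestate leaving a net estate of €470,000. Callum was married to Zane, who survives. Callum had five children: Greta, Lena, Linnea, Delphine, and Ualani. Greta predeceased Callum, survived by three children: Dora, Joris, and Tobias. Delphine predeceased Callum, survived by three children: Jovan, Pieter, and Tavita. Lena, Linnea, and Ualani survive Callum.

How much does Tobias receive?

Tobias receives €17,500.

Zane first takes €50,000, leaving a balance of €420,000. Zane then takes three-eighths of the balance (€157,500), for a total of €207,500. The remaining €262,500 passes to the descendants.
The descendants' portion (€262,500) is divided into 5 shares of €52,500: Lena, Linnea, and Ualani each take €52,500; Greta's €52,500 share passes to Greta's issue; Delphine's €52,500 share passes to Delphine's issue.
Greta's share (€52,500) is divided into 3 shares of €17,500: Dora, Joris, and Tobias each take €17,500.
Delphine's share (€52,500) is divided into 3 shares of €17,500: Jovan, Pieter, and Tavita each take €17,500.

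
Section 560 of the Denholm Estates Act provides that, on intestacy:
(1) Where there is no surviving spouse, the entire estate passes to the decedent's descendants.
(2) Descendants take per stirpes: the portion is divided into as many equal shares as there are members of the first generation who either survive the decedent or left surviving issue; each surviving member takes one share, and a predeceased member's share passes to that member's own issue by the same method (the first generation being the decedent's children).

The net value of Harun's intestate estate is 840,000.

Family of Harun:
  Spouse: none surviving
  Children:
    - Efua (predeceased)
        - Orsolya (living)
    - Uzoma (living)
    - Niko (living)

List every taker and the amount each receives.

The entire 840,000 passes to the descendants.
That amount (840,000) is divided into 3 shares of 280,000: Uzoma and Niko each take 280,000; Efua's 280,000 share passes to Efua's issue.
Efua's share (280,000) passes entirely to Orsolya.

Orsolya: 280,000; Uzoma: 280,000; Niko: 280,000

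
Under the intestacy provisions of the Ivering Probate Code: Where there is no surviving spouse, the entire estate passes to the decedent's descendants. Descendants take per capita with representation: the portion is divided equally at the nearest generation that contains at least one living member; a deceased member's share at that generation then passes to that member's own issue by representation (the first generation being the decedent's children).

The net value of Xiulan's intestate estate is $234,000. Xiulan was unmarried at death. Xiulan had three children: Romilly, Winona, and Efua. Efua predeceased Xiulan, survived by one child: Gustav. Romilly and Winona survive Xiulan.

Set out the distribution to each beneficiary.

Romilly: $78,000; Winona: $78,000; Gustav: $78,000

The entire $234,000 passes to the descendants.
That amount ($234,000) is divided into 3 shares of $78,000: Romilly and Winona each take $78,000; Efua's $78,000 share passes to Efua's issue.
Efua's share ($78,000) passes entirely to Gustav.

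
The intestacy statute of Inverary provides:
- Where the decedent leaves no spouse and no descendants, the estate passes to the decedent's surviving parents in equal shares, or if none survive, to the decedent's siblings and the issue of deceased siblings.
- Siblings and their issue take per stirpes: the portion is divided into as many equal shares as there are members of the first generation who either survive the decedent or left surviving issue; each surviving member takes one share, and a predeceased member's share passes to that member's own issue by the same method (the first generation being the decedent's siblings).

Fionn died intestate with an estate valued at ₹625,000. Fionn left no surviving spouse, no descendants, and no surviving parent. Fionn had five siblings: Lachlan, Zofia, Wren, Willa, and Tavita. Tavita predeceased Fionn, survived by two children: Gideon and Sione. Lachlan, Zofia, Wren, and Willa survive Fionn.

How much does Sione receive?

The entire ₹625,000 passes to the siblings and their issue.
That amount (₹625,000) is divided into 5 shares of ₹125,000: Lachlan, Zofia, Wren, and Willa each take ₹125,000; Tavita's ₹125,000 share passes to Tavita's issue.
Tavita's share (₹125,000) is divided into 2 shares of ₹62,500: Gideon and Sione each take ₹62,500.

Sione receives ₹62,500.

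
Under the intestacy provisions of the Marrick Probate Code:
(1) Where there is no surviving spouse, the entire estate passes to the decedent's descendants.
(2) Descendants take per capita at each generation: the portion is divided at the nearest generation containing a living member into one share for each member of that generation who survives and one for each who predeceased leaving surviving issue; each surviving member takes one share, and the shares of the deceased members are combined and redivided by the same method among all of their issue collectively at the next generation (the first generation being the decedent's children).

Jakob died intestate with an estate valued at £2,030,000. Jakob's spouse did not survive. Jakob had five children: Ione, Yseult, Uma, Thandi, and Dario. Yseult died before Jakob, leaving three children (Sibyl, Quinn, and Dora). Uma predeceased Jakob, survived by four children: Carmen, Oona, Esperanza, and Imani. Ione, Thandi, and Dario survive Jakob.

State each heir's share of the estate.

The entire £2,030,000 passes to the descendants.
That amount (£2,030,000) is divided at the children's generation into 5 shares of £406,000. Ione, Thandi, and Dario each take £406,000. The 2 shares of the deceased (Yseult and Uma) are combined into a pool of £812,000.
That pool (£812,000) is divided at the grandchildren's generation equally among Sibyl, Quinn, Dora, Carmen, Oona, Esperanza, and Imani: £116,000 each.

Ione: £406,000; Sibyl: £116,000; Quinn: £116,000; Dora: £116,000; Carmen: £116,000; Oona: £116,000; Esperanza: £116,000; Imani: £116,000; Thandi: £406,000; Dario: £406,000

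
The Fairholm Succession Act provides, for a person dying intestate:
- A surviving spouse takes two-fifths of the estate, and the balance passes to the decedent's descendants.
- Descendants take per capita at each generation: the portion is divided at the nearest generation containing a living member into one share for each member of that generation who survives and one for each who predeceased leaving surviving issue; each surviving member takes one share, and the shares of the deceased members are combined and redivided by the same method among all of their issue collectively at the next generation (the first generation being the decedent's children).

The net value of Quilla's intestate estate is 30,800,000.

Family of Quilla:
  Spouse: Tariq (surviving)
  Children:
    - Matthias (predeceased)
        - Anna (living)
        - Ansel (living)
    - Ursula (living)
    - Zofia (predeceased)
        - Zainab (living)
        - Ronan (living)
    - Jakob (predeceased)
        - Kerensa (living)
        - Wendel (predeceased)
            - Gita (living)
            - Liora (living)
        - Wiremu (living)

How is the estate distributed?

Tariq: 12,320,000; Anna: 1,980,000; Ansel: 1,980,000; Ursula: 4,620,000; Zainab: 1,980,000; Ronan: 1,980,000; Kerensa: 1,980,000; Gita: 990,000; Liora: 990,000; Wiremu: 1,980,000

Tariq takes two-fifths of 30,800,000 = 12,320,000. The remaining 18,480,000 passes to the descendants.
The descendants' portion (18,480,000) is divided at the children's generation into 4 shares of 4,620,000. Ursula takes 4,620,000. The 3 shares of the deceased (Matthias, Zofia, and Jakob) are combined into a pool of 13,860,000.
That pool (13,860,000) is divided at the grandchildren's generation into 7 shares of 1,980,000. Anna, Ansel, Zainab, Ronan, Kerensa, and Wiremu each take 1,980,000. The remaining share for the deceased Wendel (1,980,000) is carried to the next generation.
That pool (1,980,000) is divided at the great-grandchildren's generation equally among Gita and Liora: 990,000 each.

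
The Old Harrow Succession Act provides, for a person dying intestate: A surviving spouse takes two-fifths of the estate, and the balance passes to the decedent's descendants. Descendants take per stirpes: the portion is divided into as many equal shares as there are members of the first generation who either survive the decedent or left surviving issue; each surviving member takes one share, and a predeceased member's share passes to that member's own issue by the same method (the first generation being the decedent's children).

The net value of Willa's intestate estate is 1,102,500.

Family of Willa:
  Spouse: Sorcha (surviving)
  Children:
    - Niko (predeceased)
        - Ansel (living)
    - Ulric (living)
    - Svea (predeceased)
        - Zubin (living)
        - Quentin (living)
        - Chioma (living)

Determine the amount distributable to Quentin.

Sorcha takes two-fifths of 1,102,500 = 441,000. The remaining 661,500 passes to the descendants.
The descendants' portion (661,500) is divided into 3 shares of 220,500: Ulric takes 220,500; Niko's 220,500 share passes to Niko's issue; Svea's 220,500 share passes to Svea's issue.
Niko's share (220,500) passes entirely to Ansel.
Svea's share (220,500) is divided into 3 shares of 73,500: Zubin, Quentin, and Chioma each take 73,500.

Quentin receives 73,500.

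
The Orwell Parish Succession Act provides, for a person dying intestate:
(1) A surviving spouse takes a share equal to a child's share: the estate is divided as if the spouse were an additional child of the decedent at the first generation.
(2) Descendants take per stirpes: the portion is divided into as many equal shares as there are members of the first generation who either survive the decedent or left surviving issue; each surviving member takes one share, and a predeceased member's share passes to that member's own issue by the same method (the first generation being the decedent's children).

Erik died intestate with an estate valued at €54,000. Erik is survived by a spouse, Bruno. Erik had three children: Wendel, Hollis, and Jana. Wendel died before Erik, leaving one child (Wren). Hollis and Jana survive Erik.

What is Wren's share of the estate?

The spouse counts as an additional share at the children's level, so there are 4 primary shares of €13,500. Bruno takes one such share (€13,500).
The children's combined portion (€40,500) is divided into 3 shares of €13,500: Hollis and Jana each take €13,500; Wendel's €13,500 share passes to Wendel's issue.
Wendel's share (€13,500) passes entirely to Wren.

Wren receives €13,500.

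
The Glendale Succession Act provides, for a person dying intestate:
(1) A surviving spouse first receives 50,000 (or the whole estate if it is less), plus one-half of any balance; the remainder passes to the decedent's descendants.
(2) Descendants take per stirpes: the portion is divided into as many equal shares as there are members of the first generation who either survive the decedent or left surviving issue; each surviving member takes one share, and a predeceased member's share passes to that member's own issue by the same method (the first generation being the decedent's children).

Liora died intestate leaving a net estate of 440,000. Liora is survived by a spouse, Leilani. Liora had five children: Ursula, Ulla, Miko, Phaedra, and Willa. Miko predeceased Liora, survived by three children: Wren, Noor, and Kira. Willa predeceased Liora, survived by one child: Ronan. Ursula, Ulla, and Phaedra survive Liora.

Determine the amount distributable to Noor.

Leilani first takes 50,000, leaving a balance of 390,000. Leilani then takes one-half of the balance (195,000), for a total of 245,000. The remaining 195,000 passes to the descendants.
The descendants' portion (195,000) is divided into 5 shares of 39,000: Ursula, Ulla, and Phaedra each take 39,000; Miko's 39,000 share passes to Miko's issue; Willa's 39,000 share passes to Willa's issue.
Miko's share (39,000) is divided into 3 shares of 13,000: Wren, Noor, and Kira each take 13,000.
Willa's share (39,000) passes entirely to Ronan.

Noor receives 13,000.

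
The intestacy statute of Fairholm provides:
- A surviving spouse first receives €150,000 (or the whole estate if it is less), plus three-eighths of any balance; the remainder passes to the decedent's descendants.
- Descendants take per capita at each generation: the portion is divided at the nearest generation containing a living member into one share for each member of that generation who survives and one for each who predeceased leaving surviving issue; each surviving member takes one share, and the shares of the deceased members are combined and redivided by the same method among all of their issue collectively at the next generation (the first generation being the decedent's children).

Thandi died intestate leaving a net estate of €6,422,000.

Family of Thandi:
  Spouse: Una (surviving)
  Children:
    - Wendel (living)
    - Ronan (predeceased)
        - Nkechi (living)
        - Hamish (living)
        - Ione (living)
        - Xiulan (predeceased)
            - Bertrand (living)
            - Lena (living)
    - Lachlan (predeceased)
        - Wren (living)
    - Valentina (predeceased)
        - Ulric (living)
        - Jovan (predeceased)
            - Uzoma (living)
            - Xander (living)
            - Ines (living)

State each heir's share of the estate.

Una: €2,502,000; Wendel: €980,000; Nkechi: €420,000; Hamish: €420,000; Ione: €420,000; Bertrand: €168,000; Lena: €168,000; Wren: €420,000; Ulric: €420,000; Uzoma: €168,000; Xander: €168,000; Ines: €168,000

Una first takes €150,000, leaving a balance of €6,272,000. Una then takes three-eighths of the balance (€2,352,000), for a total of €2,502,000. The remaining €3,920,000 passes to the descendants.
The descendants' portion (€3,920,000) is divided at the children's generation into 4 shares of €980,000. Wendel takes €980,000. The 3 shares of the deceased (Ronan, Lachlan, and Valentina) are combined into a pool of €2,940,000.
That pool (€2,940,000) is divided at the grandchildren's generation into 7 shares of €420,000. Nkechi, Hamish, Ione, Wren, and Ulric each take €420,000. The 2 shares of the deceased (Xiulan and Jovan) are combined into a pool of €840,000.
That pool (€840,000) is divided at the great-grandchildren's generation equally among Bertrand, Lena, Uzoma, Xander, and Ines: €168,000 each.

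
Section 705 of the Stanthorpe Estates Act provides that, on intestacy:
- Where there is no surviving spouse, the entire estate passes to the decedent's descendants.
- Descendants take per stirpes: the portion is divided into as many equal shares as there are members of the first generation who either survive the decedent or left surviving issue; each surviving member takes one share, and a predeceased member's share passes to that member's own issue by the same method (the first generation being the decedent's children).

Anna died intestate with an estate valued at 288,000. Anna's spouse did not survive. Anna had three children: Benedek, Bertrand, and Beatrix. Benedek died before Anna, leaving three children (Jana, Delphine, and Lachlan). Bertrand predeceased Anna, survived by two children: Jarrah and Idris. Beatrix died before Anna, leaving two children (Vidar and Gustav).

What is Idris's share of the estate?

Idris receives 48,000.

The entire 288,000 passes to the descendants.
That amount (288,000) is divided into 3 shares of 96,000: Benedek's 96,000 share passes to Benedek's issue; Bertrand's 96,000 share passes to Bertrand's issue; Beatrix's 96,000 share passes to Beatrix's issue.
Benedek's share (96,000) is divided into 3 shares of 32,000: Jana, Delphine, and Lachlan each take 32,000.
Bertrand's share (96,000) is divided into 2 shares of 48,000: Jarrah and Idris each take 48,000.
Beatrix's share (96,000) is divided into 2 shares of 48,000: Vidar and Gustav each take 48,000.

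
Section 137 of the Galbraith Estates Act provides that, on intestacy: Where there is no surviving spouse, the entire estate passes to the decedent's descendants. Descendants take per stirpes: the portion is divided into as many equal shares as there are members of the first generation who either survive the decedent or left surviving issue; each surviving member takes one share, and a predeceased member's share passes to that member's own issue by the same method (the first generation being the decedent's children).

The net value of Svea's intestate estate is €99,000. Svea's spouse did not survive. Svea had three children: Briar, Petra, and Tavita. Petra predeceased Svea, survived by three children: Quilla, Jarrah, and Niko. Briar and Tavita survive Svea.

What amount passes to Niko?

The entire €99,000 passes to the descendants.
That amount (€99,000) is divided into 3 shares of €33,000: Briar and Tavita each take €33,000; Petra's €33,000 share passes to Petra's issue.
Petra's share (€33,000) is divided into 3 shares of €11,000: Quilla, Jarrah, and Niko each take €11,000.

Niko receives €11,000.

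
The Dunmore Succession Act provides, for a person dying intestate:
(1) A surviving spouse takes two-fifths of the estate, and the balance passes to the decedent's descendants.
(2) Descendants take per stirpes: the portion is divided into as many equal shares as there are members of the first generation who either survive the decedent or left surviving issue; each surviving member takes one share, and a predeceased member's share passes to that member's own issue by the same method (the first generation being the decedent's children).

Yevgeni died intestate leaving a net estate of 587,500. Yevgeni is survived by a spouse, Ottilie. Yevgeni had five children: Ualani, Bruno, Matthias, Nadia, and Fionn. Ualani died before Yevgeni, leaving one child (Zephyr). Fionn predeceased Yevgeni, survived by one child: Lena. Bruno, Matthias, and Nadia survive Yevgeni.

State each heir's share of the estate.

Ottilie: 235,000; Zephyr: 70,500; Bruno: 70,500; Matthias: 70,500; Nadia: 70,500; Lena: 70,500

Ottilie takes two-fifths of 587,500 = 235,000. The remaining 352,500 passes to the descendants.
The descendants' portion (352,500) is divided into 5 shares of 70,500: Bruno, Matthias, and Nadia each take 70,500; Ualani's 70,500 share passes to Ualani's issue; Fionn's 70,500 share passes to Fionn's issue.
Ualani's share (70,500) passes entirely to Zephyr.
Fionn's share (70,500) passes entirely to Lena.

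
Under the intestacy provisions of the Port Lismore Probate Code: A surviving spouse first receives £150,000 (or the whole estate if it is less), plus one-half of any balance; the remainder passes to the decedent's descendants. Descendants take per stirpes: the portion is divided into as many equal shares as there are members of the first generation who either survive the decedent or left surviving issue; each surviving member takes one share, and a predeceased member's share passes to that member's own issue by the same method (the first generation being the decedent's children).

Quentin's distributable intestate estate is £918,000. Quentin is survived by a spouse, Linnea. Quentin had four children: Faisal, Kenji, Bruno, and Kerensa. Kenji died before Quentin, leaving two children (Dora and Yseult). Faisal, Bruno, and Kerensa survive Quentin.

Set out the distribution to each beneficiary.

Linnea first takes £150,000, leaving a balance of £768,000. Linnea then takes one-half of the balance (£384,000), for a total of £534,000. The remaining £384,000 passes to the descendants.
The descendants' portion (£384,000) is divided into 4 shares of £96,000: Faisal, Bruno, and Kerensa each take £96,000; Kenji's £96,000 share passes to Kenji's issue.
Kenji's share (£96,000) is divided into 2 shares of £48,000: Dora and Yseult each take £48,000.

Linnea: £534,000; Faisal: £96,000; Dora: £48,000; Yseult: £48,000; Bruno: £96,000; Kerensa: £96,000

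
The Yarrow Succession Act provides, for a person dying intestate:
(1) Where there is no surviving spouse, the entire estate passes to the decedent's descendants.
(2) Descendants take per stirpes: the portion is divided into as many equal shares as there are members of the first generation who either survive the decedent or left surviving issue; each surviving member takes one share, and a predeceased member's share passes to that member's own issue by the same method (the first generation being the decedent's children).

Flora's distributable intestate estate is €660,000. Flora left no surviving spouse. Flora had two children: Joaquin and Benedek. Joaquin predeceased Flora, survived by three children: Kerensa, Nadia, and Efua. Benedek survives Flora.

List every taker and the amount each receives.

Kerensa: €110,000; Nadia: €110,000; Efua: €110,000; Benedek: €330,000

The entire €660,000 passes to the descendants.
That amount (€660,000) is divided into 2 shares of €330,000: Benedek takes €330,000; Joaquin's €330,000 share passes to Joaquin's issue.
Joaquin's share (€330,000) is divided into 3 shares of €110,000: Kerensa, Nadia, and Efua each take €110,000.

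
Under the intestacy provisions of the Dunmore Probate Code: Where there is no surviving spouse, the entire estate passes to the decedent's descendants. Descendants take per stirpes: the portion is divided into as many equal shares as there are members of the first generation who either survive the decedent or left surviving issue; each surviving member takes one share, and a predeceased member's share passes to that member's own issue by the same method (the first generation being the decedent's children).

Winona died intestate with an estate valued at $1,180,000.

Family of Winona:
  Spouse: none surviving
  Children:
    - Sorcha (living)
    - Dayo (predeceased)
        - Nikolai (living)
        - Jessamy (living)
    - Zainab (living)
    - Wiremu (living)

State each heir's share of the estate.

Sorcha: $295,000; Nikolai: $147,500; Jessamy: $147,500; Zainab: $295,000; Wiremu: $295,000

The entire $1,180,000 passes to the descendants.
That amount ($1,180,000) is divided into 4 shares of $295,000: Sorcha, Zainab, and Wiremu each take $295,000; Dayo's $295,000 share passes to Dayo's issue.
Dayo's share ($295,000) is divided into 2 shares of $147,500: Nikolai and Jessamy each take $147,500.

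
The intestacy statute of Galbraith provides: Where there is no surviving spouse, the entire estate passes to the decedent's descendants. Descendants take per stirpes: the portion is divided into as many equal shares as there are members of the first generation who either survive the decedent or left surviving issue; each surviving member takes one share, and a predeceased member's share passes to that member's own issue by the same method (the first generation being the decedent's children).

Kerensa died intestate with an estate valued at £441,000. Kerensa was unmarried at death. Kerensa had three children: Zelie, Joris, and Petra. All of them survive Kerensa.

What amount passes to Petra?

The entire £441,000 passes to the descendants.
That amount (£441,000) is divided into 3 shares of £147,000: Zelie, Joris, and Petra each take £147,000.

Petra receives £147,000.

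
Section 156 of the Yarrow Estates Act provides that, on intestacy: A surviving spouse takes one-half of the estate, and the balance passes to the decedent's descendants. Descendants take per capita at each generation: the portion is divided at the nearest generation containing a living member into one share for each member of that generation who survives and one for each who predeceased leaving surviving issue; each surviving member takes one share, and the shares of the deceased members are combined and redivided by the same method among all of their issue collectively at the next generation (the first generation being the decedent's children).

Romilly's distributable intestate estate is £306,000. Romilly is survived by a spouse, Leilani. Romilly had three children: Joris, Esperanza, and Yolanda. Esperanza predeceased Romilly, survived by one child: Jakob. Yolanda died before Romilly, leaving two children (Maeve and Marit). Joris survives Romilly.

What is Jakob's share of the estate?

Jakob receives £34,000.

Leilani takes one-half of £306,000 = £153,000. The remaining £153,000 passes to the descendants.
The descendants' portion (£153,000) is divided at the children's generation into 3 shares of £51,000. Joris takes £51,000. The 2 shares of the deceased (Esperanza and Yolanda) are combined into a pool of £102,000.
That pool (£102,000) is divided at the grandchildren's generation equally among Jakob, Maeve, and Marit: £34,000 each.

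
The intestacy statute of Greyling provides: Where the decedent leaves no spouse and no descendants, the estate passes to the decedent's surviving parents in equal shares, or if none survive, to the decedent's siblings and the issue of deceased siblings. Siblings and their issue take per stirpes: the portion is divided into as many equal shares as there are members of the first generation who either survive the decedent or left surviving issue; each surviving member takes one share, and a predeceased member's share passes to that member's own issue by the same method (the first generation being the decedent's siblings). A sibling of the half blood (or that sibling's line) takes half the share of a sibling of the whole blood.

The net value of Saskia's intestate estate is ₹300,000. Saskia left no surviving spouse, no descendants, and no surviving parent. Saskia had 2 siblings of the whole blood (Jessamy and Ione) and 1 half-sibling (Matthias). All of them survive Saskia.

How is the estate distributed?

Jessamy: ₹120,000; Ione: ₹120,000; Matthias: ₹60,000

The entire ₹300,000 passes to the siblings and their issue.
Counting each half-blood sibling's line as half a unit, there are 5/2 units in ₹300,000, so one unit is ₹120,000. Whole-blood lines (Jessamy and Ione) take ₹120,000 each; half-blood lines (Matthias) take ₹60,000 each.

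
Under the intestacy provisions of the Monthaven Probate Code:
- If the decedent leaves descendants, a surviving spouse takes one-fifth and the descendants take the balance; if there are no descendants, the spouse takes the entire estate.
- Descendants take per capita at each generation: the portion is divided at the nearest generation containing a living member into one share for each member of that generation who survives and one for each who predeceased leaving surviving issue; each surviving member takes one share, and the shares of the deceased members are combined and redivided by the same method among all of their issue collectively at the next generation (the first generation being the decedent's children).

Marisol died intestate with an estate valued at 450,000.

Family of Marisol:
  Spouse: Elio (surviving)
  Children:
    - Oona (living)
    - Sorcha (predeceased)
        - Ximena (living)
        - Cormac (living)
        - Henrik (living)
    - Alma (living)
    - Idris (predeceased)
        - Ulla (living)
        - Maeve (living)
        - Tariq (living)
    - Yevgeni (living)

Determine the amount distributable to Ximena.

Ximena receives 24,000.

Elio takes one-fifth of 450,000 = 90,000. The remaining 360,000 passes to the descendants.
The descendants' portion (360,000) is divided at the children's generation into 5 shares of 72,000. Oona, Alma, and Yevgeni each take 72,000. The 2 shares of the deceased (Sorcha and Idris) are combined into a pool of 144,000.
That pool (144,000) is divided at the grandchildren's generation equally among Ximena, Cormac, Henrik, Ulla, Maeve, and Tariq: 24,000 each.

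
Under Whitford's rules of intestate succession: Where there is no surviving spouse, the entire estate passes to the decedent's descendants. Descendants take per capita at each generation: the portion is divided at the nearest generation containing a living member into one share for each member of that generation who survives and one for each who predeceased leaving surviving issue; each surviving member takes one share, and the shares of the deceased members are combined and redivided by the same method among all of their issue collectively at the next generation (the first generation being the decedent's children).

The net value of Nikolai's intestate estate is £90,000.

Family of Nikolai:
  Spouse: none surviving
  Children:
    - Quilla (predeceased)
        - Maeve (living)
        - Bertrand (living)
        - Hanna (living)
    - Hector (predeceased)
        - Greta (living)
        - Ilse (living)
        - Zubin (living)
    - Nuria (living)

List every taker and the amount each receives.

Maeve: £10,000; Bertrand: £10,000; Hanna: £10,000; Greta: £10,000; Ilse: £10,000; Zubin: £10,000; Nuria: £30,000

The entire £90,000 passes to the descendants.
That amount (£90,000) is divided at the children's generation into 3 shares of £30,000. Nuria takes £30,000. The 2 shares of the deceased (Quilla and Hector) are combined into a pool of £60,000.
That pool (£60,000) is divided at the grandchildren's generation equally among Maeve, Bertrand, Hanna, Greta, Ilse, and Zubin: £10,000 each.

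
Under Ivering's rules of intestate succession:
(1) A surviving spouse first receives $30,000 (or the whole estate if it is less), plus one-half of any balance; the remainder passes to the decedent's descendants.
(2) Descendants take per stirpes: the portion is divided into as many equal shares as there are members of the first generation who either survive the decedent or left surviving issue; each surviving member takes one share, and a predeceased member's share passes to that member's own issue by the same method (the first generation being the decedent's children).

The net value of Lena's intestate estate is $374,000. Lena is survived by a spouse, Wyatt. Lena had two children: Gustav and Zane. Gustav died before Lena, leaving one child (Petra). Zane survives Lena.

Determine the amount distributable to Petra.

Wyatt first takes $30,000, leaving a balance of $344,000. Wyatt then takes one-half of the balance ($172,000), for a total of $202,000. The remaining $172,000 passes to the descendants.
The descendants' portion ($172,000) is divided into 2 shares of $86,000: Zane takes $86,000; Gustav's $86,000 share passes to Gustav's issue.
Gustav's share ($86,000) passes entirely to Petra.

Petra receives $86,000.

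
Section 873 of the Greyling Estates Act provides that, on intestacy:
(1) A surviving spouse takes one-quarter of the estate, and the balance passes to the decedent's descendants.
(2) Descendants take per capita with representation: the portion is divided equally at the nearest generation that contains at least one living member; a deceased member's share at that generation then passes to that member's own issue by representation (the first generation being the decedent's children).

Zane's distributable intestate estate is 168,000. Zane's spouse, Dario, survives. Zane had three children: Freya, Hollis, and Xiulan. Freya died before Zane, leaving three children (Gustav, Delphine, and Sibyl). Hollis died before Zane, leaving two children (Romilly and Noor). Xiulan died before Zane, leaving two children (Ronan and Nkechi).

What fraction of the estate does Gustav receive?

Dario takes one-quarter of 168,000 = 42,000. The remaining 126,000 passes to the descendants.
No child survives, so the initial division is made at the grandchildren's generation.
The descendants' portion (126,000) is divided into 7 shares of 18,000: Gustav, Delphine, Sibyl, Romilly, Noor, Ronan, and Nkechi each take 18,000.

Gustav receives 3/28 of the estate.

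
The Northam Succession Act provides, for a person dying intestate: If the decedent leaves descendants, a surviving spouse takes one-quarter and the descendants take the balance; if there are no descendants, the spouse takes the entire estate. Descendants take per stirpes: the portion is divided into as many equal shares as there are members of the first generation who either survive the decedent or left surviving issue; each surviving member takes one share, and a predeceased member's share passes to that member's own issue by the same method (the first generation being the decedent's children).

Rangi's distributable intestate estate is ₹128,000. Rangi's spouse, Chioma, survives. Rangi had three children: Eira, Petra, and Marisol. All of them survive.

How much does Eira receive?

Eira receives ₹32,000.

Chioma takes one-quarter of ₹128,000 = ₹32,000. The remaining ₹96,000 passes to the descendants.
The descendants' portion (₹96,000) is divided into 3 shares of ₹32,000: Eira, Petra, and Marisol each take ₹32,000.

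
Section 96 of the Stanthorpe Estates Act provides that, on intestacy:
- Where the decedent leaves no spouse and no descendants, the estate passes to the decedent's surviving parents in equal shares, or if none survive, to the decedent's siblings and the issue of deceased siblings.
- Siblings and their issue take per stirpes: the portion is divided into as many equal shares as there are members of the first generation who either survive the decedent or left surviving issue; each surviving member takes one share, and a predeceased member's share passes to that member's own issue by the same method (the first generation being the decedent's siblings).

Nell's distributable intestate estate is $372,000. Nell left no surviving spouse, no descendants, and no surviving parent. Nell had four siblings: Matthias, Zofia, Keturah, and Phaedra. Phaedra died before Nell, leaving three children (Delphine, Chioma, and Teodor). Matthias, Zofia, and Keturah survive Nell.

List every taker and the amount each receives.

The entire $372,000 passes to the siblings and their issue.
That amount ($372,000) is divided into 4 shares of $93,000: Matthias, Zofia, and Keturah each take $93,000; Phaedra's $93,000 share passes to Phaedra's issue.
Phaedra's share ($93,000) is divided into 3 shares of $31,000: Delphine, Chioma, and Teodor each take $31,000.

Matthias: $93,000; Zofia: $93,000; Keturah: $93,000; Delphine: $31,000; Chioma: $31,000; Teodor: $31,000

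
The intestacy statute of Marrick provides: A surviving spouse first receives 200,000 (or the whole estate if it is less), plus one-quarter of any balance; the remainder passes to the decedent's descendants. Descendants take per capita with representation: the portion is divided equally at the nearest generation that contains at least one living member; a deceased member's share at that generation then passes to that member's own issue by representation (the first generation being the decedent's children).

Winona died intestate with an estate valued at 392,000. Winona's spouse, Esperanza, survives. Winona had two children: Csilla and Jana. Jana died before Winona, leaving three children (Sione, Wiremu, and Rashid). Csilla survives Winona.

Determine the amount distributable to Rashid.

Rashid receives 24,000.

Esperanza first takes 200,000, leaving a balance of 192,000. Esperanza then takes one-quarter of the balance (48,000), for a total of 248,000. The remaining 144,000 passes to the descendants.
The descendants' portion (144,000) is divided into 2 shares of 72,000: Csilla takes 72,000; Jana's 72,000 share passes to Jana's issue.
Jana's share (72,000) is divided into 3 shares of 24,000: Sione, Wiremu, and Rashid each take 24,000.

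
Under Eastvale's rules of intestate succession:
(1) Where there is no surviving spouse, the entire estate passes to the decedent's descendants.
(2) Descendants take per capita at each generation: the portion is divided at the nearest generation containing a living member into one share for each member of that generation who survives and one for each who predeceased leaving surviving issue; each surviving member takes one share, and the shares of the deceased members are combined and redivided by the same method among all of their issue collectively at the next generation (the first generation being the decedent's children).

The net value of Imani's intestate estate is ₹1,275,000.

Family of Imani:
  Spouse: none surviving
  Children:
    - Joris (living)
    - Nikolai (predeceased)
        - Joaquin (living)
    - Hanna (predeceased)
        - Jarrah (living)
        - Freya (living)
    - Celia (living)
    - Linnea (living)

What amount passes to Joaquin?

The entire ₹1,275,000 passes to the descendants.
That amount (₹1,275,000) is divided at the children's generation into 5 shares of ₹255,000. Joris, Celia, and Linnea each take ₹255,000. The 2 shares of the deceased (Nikolai and Hanna) are combined into a pool of ₹510,000.
That pool (₹510,000) is divided at the grandchildren's generation equally among Joaquin, Jarrah, and Freya: ₹170,000 each.

Joaquin receives ₹170,000.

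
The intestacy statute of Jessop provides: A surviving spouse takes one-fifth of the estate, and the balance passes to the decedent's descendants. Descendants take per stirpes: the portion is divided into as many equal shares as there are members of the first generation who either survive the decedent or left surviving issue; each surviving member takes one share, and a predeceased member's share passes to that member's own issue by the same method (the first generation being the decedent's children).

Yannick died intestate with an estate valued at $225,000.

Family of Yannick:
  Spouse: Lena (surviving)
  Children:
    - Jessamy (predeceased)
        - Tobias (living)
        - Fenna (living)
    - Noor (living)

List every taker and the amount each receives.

Lena: $45,000; Tobias: $45,000; Fenna: $45,000; Noor: $90,000

Lena takes one-fifth of $225,000 = $45,000. The remaining $180,000 passes to the descendants.
The descendants' portion ($180,000) is divided into 2 shares of $90,000: Noor takes $90,000; Jessamy's $90,000 share passes to Jessamy's issue.
Jessamy's share ($90,000) is divided into 2 shares of $45,000: Tobias and Fenna each take $45,000.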